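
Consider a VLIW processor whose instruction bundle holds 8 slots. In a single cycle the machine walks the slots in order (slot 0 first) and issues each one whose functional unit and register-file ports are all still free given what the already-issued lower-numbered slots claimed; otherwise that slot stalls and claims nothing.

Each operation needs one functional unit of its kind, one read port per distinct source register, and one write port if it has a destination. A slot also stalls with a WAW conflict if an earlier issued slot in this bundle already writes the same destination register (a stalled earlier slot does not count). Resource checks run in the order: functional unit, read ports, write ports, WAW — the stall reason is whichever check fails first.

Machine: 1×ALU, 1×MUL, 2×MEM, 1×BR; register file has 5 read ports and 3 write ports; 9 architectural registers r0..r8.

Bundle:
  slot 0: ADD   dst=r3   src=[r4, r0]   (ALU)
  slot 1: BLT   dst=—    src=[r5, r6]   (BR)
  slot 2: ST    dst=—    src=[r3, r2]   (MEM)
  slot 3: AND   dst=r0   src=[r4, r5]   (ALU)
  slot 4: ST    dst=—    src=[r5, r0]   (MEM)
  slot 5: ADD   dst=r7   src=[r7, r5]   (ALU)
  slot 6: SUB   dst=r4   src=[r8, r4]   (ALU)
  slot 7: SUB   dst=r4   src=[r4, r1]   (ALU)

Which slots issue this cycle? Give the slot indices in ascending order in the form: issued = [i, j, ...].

  0. ALU→r3 ⇒ go  {0A/1Mu/2Ld/1B | 3r 2w}
  1. BR ⇒ go  {0A/1Mu/2Ld/0B | 1r 2w}
  2. MEM ⇒ no(RD_PORT)  {0A/1Mu/2Ld/0B | 1r 2w}
  3. ALU→r0 ⇒ no(FU)  {0A/1Mu/2Ld/0B | 1r 2w}
  4. MEM ⇒ no(RD_PORT)  {0A/1Mu/2Ld/0B | 1r 2w}
  5. ALU→r7 ⇒ no(FU)  {0A/1Mu/2Ld/0B | 1r 2w}
  6. ALU→r4 ⇒ no(FU)  {0A/1Mu/2Ld/0B | 1r 2w}
  7. ALU→r4 ⇒ no(FU)  {0A/1Mu/2Ld/0B | 1r 2w}

issued = [0, 1]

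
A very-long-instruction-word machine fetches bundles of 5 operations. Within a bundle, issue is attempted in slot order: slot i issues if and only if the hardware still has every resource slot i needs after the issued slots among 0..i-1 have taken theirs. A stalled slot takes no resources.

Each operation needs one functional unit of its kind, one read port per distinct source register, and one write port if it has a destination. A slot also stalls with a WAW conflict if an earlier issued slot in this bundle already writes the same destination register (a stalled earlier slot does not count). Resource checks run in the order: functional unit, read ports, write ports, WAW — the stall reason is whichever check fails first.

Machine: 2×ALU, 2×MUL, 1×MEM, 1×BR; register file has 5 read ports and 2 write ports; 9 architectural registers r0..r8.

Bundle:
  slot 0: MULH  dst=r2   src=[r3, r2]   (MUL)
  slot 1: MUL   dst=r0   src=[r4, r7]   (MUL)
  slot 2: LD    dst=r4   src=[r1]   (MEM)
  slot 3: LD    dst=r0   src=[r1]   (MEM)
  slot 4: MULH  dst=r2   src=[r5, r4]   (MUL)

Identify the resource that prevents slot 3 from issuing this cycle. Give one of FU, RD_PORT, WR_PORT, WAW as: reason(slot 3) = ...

reason(slot 3) = WR_PORT

  0. MUL→r2 ⇒ go  {2A/1Mu/1Ld/1B | 3r 1w}
  1. MUL→r0 ⇒ go  {2A/0Mu/1Ld/1B | 1r 0w}
  2. MEM→r4 ⇒ no(WR_PORT)  {2A/0Mu/1Ld/1B | 1r 0w}
  3. MEM→r0 ⇒ no(WR_PORT)  {2A/0Mu/1Ld/1B | 1r 0w}
  4. MUL→r2 ⇒ no(FU)  {2A/0Mu/1Ld/1B | 1r 0w}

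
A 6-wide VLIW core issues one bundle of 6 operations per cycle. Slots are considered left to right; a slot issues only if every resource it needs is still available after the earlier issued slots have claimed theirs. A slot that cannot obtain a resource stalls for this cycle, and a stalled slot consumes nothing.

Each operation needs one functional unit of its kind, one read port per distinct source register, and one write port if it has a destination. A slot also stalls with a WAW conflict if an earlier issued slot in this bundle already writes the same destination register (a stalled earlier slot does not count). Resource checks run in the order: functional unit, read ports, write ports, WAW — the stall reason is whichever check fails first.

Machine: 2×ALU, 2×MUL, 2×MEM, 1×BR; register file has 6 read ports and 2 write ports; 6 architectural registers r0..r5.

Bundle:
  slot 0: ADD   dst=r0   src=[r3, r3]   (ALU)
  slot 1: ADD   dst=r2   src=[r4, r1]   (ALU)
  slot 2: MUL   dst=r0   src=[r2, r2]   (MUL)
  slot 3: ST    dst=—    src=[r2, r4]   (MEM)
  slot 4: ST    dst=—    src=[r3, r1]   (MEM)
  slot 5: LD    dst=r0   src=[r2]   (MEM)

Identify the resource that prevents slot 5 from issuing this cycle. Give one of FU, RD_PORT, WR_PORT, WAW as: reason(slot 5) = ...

reason(slot 5) = WR_PORT

[0] ALU needs rd=1 wr=1: ok; after: ALU=1 MUL=2 MEM=2 BR=1, R=5, W=1
[1] ALU needs rd=2 wr=1: ok; after: ALU=0 MUL=2 MEM=2 BR=1, R=3, W=0
[2] MUL needs rd=1 wr=1: WR_PORT; after: ALU=0 MUL=2 MEM=2 BR=1, R=3, W=0
[3] MEM needs rd=2 wr=0: ok; after: ALU=0 MUL=2 MEM=1 BR=1, R=1, W=0
[4] MEM needs rd=2 wr=0: RD_PORT; after: ALU=0 MUL=2 MEM=1 BR=1, R=1, W=0
[5] MEM needs rd=1 wr=1: WR_PORT; after: ALU=0 MUL=2 MEM=1 BR=1, R=1, W=0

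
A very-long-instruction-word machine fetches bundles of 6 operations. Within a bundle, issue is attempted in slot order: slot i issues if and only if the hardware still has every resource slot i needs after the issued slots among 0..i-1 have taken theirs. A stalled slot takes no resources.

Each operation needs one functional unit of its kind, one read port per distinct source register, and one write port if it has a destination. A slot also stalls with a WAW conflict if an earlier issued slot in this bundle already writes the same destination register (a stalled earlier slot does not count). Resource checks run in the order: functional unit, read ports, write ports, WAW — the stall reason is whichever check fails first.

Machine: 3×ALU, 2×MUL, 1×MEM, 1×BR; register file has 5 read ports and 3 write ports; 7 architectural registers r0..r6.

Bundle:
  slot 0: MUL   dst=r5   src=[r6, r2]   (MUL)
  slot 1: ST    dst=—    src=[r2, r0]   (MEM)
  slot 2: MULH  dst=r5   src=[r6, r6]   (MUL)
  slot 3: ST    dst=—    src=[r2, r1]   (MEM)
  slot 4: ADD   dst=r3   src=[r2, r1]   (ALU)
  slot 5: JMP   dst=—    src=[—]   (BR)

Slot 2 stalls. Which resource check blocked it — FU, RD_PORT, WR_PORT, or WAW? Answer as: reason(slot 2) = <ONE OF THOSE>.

slot 0 (MUL): ISSUE — free A3,Mu1,Ld1,B1 rp3 wp2
slot 1 (MEM): ISSUE — free A3,Mu1,Ld0,B1 rp1 wp2
slot 2 (MUL): stall WAW — free A3,Mu1,Ld0,B1 rp1 wp2
slot 3 (MEM): stall FU — free A3,Mu1,Ld0,B1 rp1 wp2
slot 4 (ALU): stall RD_PORT — free A3,Mu1,Ld0,B1 rp1 wp2
slot 5 (BR): ISSUE — free A3,Mu1,Ld0,B0 rp1 wp2

reason(slot 2) = WAW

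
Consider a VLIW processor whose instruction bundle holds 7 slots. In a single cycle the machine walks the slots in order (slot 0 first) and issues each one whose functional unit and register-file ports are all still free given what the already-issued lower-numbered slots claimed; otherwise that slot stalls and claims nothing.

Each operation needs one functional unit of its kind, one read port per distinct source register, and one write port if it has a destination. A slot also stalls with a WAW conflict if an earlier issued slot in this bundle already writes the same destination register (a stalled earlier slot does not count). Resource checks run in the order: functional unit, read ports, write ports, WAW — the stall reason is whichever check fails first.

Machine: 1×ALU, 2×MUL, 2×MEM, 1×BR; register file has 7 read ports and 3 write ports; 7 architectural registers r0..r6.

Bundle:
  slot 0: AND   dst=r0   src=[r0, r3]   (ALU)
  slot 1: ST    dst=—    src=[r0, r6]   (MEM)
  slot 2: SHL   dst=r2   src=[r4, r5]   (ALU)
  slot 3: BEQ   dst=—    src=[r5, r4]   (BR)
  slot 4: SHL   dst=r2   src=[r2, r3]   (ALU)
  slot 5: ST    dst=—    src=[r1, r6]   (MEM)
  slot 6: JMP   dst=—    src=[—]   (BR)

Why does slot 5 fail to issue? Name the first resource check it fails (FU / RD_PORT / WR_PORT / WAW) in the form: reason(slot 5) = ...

reason(slot 5) = RD_PORT

slot 0 (ALU): ISSUE — free A0,Mu2,Ld2,B1 rp5 wp2
slot 1 (MEM): ISSUE — free A0,Mu2,Ld1,B1 rp3 wp2
slot 2 (ALU): stall FU — free A0,Mu2,Ld1,B1 rp3 wp2
slot 3 (BR): ISSUE — free A0,Mu2,Ld1,B0 rp1 wp2
slot 4 (ALU): stall FU — free A0,Mu2,Ld1,B0 rp1 wp2
slot 5 (MEM): stall RD_PORT — free A0,Mu2,Ld1,B0 rp1 wp2
slot 6 (BR): stall FU — free A0,Mu2,Ld1,B0 rp1 wp2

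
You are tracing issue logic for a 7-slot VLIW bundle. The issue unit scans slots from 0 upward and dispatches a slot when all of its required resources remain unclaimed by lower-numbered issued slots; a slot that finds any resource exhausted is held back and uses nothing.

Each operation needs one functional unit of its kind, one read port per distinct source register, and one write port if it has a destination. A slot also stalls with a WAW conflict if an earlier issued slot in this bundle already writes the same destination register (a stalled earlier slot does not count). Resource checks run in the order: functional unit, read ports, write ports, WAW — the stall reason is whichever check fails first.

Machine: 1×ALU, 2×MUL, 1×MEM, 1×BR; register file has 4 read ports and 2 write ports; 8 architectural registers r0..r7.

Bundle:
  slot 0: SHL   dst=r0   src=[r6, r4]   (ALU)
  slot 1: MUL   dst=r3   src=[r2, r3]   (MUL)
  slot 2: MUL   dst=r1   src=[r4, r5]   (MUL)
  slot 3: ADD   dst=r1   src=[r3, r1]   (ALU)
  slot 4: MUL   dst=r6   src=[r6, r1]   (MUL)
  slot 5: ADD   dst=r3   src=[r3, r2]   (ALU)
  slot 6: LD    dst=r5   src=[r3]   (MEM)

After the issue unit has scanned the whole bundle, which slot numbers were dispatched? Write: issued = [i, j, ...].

issued = [0, 1]

#0 ALU src=r6,r4 dispatched  <A:0 Mu:2 Ld:1 B:1 rd:2 wr:1>
#1 MUL src=r2,r3 dispatched  <A:0 Mu:1 Ld:1 B:1 rd:0 wr:0>
#2 MUL src=r4,r5 held:RD_PORT  <A:0 Mu:1 Ld:1 B:1 rd:0 wr:0>
#3 ALU src=r3,r1 held:FU  <A:0 Mu:1 Ld:1 B:1 rd:0 wr:0>
#4 MUL src=r6,r1 held:RD_PORT  <A:0 Mu:1 Ld:1 B:1 rd:0 wr:0>
#5 ALU src=r3,r2 held:FU  <A:0 Mu:1 Ld:1 B:1 rd:0 wr:0>
#6 MEM src=r3 held:RD_PORT  <A:0 Mu:1 Ld:1 B:1 rd:0 wr:0>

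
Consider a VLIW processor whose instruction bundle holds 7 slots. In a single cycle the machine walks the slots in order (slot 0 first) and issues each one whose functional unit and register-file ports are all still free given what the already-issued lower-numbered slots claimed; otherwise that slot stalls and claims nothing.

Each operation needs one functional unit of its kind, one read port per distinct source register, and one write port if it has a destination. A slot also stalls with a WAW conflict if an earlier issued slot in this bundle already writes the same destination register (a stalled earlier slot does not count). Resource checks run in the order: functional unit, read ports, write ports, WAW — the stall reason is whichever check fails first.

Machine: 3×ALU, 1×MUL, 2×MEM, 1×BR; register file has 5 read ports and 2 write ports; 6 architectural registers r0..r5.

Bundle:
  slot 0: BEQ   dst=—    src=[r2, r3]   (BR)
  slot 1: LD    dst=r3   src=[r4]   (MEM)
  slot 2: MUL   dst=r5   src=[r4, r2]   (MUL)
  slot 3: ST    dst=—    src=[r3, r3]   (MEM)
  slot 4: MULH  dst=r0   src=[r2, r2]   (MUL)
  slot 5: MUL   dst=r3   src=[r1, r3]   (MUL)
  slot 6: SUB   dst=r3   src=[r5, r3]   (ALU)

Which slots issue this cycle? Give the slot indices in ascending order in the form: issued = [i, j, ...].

issued = [0, 1, 2]

slot 0 (BR): ISSUE — free A3,Mu1,Ld2,B0 rp3 wp2
slot 1 (MEM): ISSUE — free A3,Mu1,Ld1,B0 rp2 wp1
slot 2 (MUL): ISSUE — free A3,Mu0,Ld1,B0 rp0 wp0
slot 3 (MEM): stall RD_PORT — free A3,Mu0,Ld1,B0 rp0 wp0
slot 4 (MUL): stall FU — free A3,Mu0,Ld1,B0 rp0 wp0
slot 5 (MUL): stall FU — free A3,Mu0,Ld1,B0 rp0 wp0
slot 6 (ALU): stall RD_PORT — free A3,Mu0,Ld1,B0 rp0 wp0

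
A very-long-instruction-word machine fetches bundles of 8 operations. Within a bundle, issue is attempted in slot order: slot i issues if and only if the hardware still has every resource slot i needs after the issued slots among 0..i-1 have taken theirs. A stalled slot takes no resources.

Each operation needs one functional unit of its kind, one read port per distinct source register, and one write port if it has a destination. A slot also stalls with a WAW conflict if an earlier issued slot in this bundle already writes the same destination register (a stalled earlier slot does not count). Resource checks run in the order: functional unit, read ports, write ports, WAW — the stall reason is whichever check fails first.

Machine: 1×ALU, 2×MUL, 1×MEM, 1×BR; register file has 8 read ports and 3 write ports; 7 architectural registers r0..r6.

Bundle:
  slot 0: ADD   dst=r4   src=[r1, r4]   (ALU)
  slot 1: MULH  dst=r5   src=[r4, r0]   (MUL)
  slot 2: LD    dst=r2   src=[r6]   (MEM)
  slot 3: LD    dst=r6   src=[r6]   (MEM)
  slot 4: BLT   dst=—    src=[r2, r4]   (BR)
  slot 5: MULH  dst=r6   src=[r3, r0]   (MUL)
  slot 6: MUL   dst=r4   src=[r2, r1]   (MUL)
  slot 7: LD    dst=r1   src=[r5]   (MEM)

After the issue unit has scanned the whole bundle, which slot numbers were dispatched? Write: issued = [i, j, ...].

  0. ALU→r4 ⇒ go  {0A/2Mu/1Ld/1B | 6r 2w}
  1. MUL→r5 ⇒ go  {0A/1Mu/1Ld/1B | 4r 1w}
  2. MEM→r2 ⇒ go  {0A/1Mu/0Ld/1B | 3r 0w}
  3. MEM→r6 ⇒ no(FU)  {0A/1Mu/0Ld/1B | 3r 0w}
  4. BR ⇒ go  {0A/1Mu/0Ld/0B | 1r 0w}
  5. MUL→r6 ⇒ no(RD_PORT)  {0A/1Mu/0Ld/0B | 1r 0w}
  6. MUL→r4 ⇒ no(RD_PORT)  {0A/1Mu/0Ld/0B | 1r 0w}
  7. MEM→r1 ⇒ no(FU)  {0A/1Mu/0Ld/0B | 1r 0w}

issued = [0, 1, 2, 4]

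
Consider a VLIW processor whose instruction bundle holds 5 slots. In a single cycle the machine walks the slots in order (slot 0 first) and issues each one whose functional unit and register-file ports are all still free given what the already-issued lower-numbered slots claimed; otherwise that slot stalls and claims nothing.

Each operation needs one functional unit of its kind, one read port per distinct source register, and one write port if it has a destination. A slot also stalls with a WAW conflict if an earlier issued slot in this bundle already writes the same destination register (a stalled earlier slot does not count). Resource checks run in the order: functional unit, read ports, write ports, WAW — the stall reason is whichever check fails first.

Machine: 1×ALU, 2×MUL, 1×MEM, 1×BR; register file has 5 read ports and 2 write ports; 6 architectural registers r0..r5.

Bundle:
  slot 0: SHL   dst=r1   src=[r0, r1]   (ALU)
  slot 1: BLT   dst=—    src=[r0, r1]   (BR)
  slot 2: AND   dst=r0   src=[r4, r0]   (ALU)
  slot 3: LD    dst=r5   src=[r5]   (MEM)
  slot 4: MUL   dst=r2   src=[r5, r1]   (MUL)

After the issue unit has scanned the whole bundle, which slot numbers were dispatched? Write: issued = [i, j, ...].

(0) want 1×ALU +2rd +1wr — yes → AL0|MU2|ME1|BR1|rd3|wr1
(1) want 1×BR +2rd +0wr — yes → AL0|MU2|ME1|BR0|rd1|wr1
(2) want 1×ALU +2rd +1wr — FU → AL0|MU2|ME1|BR0|rd1|wr1
(3) want 1×MEM +1rd +1wr — yes → AL0|MU2|ME0|BR0|rd0|wr0
(4) want 1×MUL +2rd +1wr — RD_PORT → AL0|MU2|ME0|BR0|rd0|wr0

issued = [0, 1, 3]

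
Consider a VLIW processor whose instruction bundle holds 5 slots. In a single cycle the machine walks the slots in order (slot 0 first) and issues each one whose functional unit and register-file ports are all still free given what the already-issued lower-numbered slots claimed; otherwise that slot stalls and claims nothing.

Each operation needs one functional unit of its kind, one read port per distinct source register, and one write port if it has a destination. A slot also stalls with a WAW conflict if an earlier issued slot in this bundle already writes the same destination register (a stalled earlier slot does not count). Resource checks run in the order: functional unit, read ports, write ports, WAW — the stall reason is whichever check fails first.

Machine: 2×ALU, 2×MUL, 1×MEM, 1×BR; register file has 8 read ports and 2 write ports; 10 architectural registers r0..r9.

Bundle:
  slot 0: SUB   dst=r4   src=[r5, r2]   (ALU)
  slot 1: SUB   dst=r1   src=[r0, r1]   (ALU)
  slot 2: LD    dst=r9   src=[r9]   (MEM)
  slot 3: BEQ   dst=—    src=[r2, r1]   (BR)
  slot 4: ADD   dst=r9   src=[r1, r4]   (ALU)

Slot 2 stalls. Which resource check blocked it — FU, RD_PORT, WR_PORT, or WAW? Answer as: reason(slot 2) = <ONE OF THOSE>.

reason(slot 2) = WR_PORT

[0] ALU needs rd=2 wr=1: ok; after: ALU=1 MUL=2 MEM=1 BR=1, R=6, W=1
[1] ALU needs rd=2 wr=1: ok; after: ALU=0 MUL=2 MEM=1 BR=1, R=4, W=0
[2] MEM needs rd=1 wr=1: WR_PORT; after: ALU=0 MUL=2 MEM=1 BR=1, R=4, W=0
[3] BR needs rd=2 wr=0: ok; after: ALU=0 MUL=2 MEM=1 BR=0, R=2, W=0
[4] ALU needs rd=2 wr=1: FU; after: ALU=0 MUL=2 MEM=1 BR=0, R=2, W=0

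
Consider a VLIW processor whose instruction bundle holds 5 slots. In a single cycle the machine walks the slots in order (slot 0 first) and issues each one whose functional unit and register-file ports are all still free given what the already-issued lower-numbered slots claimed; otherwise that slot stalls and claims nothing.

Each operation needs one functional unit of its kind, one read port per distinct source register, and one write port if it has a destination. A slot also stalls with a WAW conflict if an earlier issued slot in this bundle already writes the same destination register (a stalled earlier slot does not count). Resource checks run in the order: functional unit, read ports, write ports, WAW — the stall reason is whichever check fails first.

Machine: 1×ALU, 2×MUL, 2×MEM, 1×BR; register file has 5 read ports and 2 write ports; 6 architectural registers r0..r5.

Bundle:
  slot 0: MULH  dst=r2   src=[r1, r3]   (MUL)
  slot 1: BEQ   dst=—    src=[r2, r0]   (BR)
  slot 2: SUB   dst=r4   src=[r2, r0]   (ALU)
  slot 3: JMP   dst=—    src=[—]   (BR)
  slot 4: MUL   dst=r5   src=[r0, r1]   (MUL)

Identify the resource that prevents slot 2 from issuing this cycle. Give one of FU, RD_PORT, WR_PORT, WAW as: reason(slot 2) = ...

  0. MUL→r2 ⇒ go  {1A/1Mu/2Ld/1B | 3r 1w}
  1. BR ⇒ go  {1A/1Mu/2Ld/0B | 1r 1w}
  2. ALU→r4 ⇒ no(RD_PORT)  {1A/1Mu/2Ld/0B | 1r 1w}
  3. BR ⇒ no(FU)  {1A/1Mu/2Ld/0B | 1r 1w}
  4. MUL→r5 ⇒ no(RD_PORT)  {1A/1Mu/2Ld/0B | 1r 1w}

reason(slot 2) = RD_PORT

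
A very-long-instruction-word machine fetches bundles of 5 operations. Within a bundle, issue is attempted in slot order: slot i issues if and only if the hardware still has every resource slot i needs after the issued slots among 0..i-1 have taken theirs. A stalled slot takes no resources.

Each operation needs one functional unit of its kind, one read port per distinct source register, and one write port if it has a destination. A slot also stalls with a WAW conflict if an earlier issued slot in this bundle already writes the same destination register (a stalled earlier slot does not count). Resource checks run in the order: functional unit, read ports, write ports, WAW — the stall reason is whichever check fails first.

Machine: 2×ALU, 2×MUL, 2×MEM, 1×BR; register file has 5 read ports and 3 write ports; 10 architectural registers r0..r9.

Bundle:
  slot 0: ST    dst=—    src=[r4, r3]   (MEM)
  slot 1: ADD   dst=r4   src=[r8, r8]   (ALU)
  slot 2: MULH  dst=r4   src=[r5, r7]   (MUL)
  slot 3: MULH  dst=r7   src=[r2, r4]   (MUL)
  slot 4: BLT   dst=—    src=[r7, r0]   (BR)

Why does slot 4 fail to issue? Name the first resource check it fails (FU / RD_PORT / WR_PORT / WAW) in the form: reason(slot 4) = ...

  0. MEM ⇒ go  {2A/2Mu/1Ld/1B | 3r 3w}
  1. ALU→r4 ⇒ go  {1A/2Mu/1Ld/1B | 2r 2w}
  2. MUL→r4 ⇒ no(WAW)  {1A/2Mu/1Ld/1B | 2r 2w}
  3. MUL→r7 ⇒ go  {1A/1Mu/1Ld/1B | 0r 1w}
  4. BR ⇒ no(RD_PORT)  {1A/1Mu/1Ld/1B | 0r 1w}

reason(slot 4) = RD_PORT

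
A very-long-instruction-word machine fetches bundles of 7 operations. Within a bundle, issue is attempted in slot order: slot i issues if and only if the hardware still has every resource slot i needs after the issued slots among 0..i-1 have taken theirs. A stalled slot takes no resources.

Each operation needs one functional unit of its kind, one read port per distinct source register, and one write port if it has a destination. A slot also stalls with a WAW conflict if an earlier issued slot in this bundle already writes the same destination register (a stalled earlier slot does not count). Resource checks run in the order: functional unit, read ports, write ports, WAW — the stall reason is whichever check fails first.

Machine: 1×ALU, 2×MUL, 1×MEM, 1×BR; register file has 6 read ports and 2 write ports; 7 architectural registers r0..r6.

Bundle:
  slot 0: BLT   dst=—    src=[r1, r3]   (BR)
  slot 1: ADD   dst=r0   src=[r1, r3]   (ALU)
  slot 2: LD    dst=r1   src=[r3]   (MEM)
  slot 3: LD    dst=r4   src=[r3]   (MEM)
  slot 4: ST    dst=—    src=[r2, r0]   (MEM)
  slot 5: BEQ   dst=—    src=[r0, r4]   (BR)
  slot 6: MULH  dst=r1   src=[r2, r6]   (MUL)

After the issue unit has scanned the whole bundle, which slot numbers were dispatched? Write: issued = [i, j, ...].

[0] BR needs rd=2 wr=0: ok; after: ALU=1 MUL=2 MEM=1 BR=0, R=4, W=2
[1] ALU needs rd=2 wr=1: ok; after: ALU=0 MUL=2 MEM=1 BR=0, R=2, W=1
[2] MEM needs rd=1 wr=1: ok; after: ALU=0 MUL=2 MEM=0 BR=0, R=1, W=0
[3] MEM needs rd=1 wr=1: FU; after: ALU=0 MUL=2 MEM=0 BR=0, R=1, W=0
[4] MEM needs rd=2 wr=0: FU; after: ALU=0 MUL=2 MEM=0 BR=0, R=1, W=0
[5] BR needs rd=2 wr=0: FU; after: ALU=0 MUL=2 MEM=0 BR=0, R=1, W=0
[6] MUL needs rd=2 wr=1: RD_PORT; after: ALU=0 MUL=2 MEM=0 BR=0, R=1, W=0

issued = [0, 1, 2]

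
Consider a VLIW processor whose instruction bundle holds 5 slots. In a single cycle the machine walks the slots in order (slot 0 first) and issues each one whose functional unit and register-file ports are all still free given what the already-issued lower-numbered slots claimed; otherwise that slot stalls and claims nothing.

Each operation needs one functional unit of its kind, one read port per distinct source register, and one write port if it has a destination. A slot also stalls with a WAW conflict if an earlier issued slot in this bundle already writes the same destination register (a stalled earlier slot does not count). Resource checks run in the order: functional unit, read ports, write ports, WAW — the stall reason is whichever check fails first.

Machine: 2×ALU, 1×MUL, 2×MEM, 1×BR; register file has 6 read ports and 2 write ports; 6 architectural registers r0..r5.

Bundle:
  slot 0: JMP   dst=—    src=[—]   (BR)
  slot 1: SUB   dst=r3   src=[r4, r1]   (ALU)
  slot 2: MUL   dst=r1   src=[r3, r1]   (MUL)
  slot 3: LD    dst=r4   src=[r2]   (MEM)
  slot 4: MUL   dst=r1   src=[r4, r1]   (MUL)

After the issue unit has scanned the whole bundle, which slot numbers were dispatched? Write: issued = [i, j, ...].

issued = [0, 1, 2]

(0) want 1×BR +0rd +0wr — yes → AL2|MU1|ME2|BR0|rd6|wr2
(1) want 1×ALU +2rd +1wr — yes → AL1|MU1|ME2|BR0|rd4|wr1
(2) want 1×MUL +2rd +1wr — yes → AL1|MU0|ME2|BR0|rd2|wr0
(3) want 1×MEM +1rd +1wr — WR_PORT → AL1|MU0|ME2|BR0|rd2|wr0
(4) want 1×MUL +2rd +1wr — FU → AL1|MU0|ME2|BR0|rd2|wr0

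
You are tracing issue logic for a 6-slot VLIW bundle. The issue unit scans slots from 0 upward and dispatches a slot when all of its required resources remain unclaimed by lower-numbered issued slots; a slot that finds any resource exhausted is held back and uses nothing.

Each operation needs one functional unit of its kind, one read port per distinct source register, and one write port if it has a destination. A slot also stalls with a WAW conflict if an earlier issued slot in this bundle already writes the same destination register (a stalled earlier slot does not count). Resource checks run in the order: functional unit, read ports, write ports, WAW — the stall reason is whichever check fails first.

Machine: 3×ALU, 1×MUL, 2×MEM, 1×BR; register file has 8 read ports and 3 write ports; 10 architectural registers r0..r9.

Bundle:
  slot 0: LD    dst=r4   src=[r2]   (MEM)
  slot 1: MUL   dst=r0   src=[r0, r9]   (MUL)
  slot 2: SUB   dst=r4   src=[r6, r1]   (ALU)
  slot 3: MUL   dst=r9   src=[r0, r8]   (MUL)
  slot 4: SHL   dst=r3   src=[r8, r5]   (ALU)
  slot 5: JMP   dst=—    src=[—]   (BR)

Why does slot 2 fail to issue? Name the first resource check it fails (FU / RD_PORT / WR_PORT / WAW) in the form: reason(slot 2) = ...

  0. MEM→r4 ⇒ go  {3A/1Mu/1Ld/1B | 7r 2w}
  1. MUL→r0 ⇒ go  {3A/0Mu/1Ld/1B | 5r 1w}
  2. ALU→r4 ⇒ no(WAW)  {3A/0Mu/1Ld/1B | 5r 1w}
  3. MUL→r9 ⇒ no(FU)  {3A/0Mu/1Ld/1B | 5r 1w}
  4. ALU→r3 ⇒ go  {2A/0Mu/1Ld/1B | 3r 0w}
  5. BR ⇒ go  {2A/0Mu/1Ld/0B | 3r 0w}

reason(slot 2) = WAW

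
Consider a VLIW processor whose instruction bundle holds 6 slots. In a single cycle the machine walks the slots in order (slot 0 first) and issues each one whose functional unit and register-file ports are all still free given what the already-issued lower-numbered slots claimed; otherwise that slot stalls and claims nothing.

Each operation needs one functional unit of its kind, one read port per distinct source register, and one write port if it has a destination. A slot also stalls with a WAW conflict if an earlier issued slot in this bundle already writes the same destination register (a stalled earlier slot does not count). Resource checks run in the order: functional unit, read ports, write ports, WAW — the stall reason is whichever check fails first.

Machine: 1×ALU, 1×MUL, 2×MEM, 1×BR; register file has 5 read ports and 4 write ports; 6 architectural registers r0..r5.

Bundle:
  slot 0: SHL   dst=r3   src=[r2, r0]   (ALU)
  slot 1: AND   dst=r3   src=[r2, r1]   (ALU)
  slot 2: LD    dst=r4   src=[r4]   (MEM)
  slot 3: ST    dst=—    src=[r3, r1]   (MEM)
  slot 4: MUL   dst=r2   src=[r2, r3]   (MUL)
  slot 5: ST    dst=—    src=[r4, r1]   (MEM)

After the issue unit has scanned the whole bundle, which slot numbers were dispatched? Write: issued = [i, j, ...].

#0 ALU src=r2,r0 dispatched  <A:0 Mu:1 Ld:2 B:1 rd:3 wr:3>
#1 ALU src=r2,r1 held:FU  <A:0 Mu:1 Ld:2 B:1 rd:3 wr:3>
#2 MEM src=r4 dispatched  <A:0 Mu:1 Ld:1 B:1 rd:2 wr:2>
#3 MEM src=r3,r1 dispatched  <A:0 Mu:1 Ld:0 B:1 rd:0 wr:2>
#4 MUL src=r2,r3 held:RD_PORT  <A:0 Mu:1 Ld:0 B:1 rd:0 wr:2>
#5 MEM src=r4,r1 held:FU  <A:0 Mu:1 Ld:0 B:1 rd:0 wr:2>

issued = [0, 2, 3]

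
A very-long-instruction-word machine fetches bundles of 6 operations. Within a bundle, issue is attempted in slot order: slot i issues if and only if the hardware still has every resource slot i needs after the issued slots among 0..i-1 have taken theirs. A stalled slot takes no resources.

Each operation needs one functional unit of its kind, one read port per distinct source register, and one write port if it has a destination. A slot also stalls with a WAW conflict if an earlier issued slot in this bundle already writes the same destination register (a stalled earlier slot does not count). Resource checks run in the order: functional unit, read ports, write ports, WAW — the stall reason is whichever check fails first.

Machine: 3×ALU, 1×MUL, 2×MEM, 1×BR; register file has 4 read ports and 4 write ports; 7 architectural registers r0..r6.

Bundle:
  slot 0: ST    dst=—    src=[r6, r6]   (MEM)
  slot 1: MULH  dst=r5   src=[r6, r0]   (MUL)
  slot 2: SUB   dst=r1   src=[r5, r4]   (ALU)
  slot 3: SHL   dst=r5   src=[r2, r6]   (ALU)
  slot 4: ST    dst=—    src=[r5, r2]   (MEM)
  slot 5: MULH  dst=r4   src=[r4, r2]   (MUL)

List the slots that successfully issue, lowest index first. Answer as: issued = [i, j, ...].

issued = [0, 1]

  0. MEM ⇒ go  {3A/1Mu/1Ld/1B | 3r 4w}
  1. MUL→r5 ⇒ go  {3A/0Mu/1Ld/1B | 1r 3w}
  2. ALU→r1 ⇒ no(RD_PORT)  {3A/0Mu/1Ld/1B | 1r 3w}
  3. ALU→r5 ⇒ no(RD_PORT)  {3A/0Mu/1Ld/1B | 1r 3w}
  4. MEM ⇒ no(RD_PORT)  {3A/0Mu/1Ld/1B | 1r 3w}
  5. MUL→r4 ⇒ no(FU)  {3A/0Mu/1Ld/1B | 1r 3w}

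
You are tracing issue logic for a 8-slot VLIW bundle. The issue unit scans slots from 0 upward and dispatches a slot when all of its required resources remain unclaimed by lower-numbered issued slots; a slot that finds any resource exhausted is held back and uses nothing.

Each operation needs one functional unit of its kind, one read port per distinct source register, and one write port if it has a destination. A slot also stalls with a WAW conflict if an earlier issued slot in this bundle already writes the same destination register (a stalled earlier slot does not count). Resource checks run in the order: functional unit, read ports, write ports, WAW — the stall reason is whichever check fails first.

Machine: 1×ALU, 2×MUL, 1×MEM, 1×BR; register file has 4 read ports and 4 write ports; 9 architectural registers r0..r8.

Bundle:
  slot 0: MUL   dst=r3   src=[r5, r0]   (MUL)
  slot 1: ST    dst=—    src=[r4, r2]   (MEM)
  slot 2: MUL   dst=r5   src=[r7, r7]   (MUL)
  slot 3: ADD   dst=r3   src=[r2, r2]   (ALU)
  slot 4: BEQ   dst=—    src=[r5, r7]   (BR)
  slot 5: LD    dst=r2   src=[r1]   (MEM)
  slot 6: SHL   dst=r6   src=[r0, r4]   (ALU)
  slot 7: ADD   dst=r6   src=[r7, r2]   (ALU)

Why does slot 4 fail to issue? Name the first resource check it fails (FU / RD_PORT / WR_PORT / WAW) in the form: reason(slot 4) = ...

reason(slot 4) = RD_PORT

(0) want 1×MUL +2rd +1wr — yes → AL1|MU1|ME1|BR1|rd2|wr3
(1) want 1×MEM +2rd +0wr — yes → AL1|MU1|ME0|BR1|rd0|wr3
(2) want 1×MUL +1rd +1wr — RD_PORT → AL1|MU1|ME0|BR1|rd0|wr3
(3) want 1×ALU +1rd +1wr — RD_PORT → AL1|MU1|ME0|BR1|rd0|wr3
(4) want 1×BR +2rd +0wr — RD_PORT → AL1|MU1|ME0|BR1|rd0|wr3
(5) want 1×MEM +1rd +1wr — FU → AL1|MU1|ME0|BR1|rd0|wr3
(6) want 1×ALU +2rd +1wr — RD_PORT → AL1|MU1|ME0|BR1|rd0|wr3
(7) want 1×ALU +2rd +1wr — RD_PORT → AL1|MU1|ME0|BR1|rd0|wr3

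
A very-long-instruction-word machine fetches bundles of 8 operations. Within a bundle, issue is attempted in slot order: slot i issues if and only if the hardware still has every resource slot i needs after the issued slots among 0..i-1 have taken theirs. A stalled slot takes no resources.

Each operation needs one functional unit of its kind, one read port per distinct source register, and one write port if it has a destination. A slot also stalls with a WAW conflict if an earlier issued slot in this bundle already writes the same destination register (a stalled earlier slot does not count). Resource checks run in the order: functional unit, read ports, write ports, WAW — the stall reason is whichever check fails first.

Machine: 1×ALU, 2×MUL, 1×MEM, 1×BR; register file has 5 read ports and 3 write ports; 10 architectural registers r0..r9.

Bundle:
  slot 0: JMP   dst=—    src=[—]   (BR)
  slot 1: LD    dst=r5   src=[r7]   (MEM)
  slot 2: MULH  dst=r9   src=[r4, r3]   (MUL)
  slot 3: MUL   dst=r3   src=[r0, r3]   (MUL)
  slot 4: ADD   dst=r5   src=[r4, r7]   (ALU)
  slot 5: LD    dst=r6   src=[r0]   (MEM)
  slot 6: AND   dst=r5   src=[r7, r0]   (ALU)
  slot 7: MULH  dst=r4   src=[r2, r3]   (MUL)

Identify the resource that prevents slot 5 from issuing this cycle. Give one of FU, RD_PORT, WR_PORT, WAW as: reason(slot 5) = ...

  0. BR ⇒ go  {1A/2Mu/1Ld/0B | 5r 3w}
  1. MEM→r5 ⇒ go  {1A/2Mu/0Ld/0B | 4r 2w}
  2. MUL→r9 ⇒ go  {1A/1Mu/0Ld/0B | 2r 1w}
  3. MUL→r3 ⇒ go  {1A/0Mu/0Ld/0B | 0r 0w}
  4. ALU→r5 ⇒ no(RD_PORT)  {1A/0Mu/0Ld/0B | 0r 0w}
  5. MEM→r6 ⇒ no(FU)  {1A/0Mu/0Ld/0B | 0r 0w}
  6. ALU→r5 ⇒ no(RD_PORT)  {1A/0Mu/0Ld/0B | 0r 0w}
  7. MUL→r4 ⇒ no(FU)  {1A/0Mu/0Ld/0B | 0r 0w}

reason(slot 5) = FU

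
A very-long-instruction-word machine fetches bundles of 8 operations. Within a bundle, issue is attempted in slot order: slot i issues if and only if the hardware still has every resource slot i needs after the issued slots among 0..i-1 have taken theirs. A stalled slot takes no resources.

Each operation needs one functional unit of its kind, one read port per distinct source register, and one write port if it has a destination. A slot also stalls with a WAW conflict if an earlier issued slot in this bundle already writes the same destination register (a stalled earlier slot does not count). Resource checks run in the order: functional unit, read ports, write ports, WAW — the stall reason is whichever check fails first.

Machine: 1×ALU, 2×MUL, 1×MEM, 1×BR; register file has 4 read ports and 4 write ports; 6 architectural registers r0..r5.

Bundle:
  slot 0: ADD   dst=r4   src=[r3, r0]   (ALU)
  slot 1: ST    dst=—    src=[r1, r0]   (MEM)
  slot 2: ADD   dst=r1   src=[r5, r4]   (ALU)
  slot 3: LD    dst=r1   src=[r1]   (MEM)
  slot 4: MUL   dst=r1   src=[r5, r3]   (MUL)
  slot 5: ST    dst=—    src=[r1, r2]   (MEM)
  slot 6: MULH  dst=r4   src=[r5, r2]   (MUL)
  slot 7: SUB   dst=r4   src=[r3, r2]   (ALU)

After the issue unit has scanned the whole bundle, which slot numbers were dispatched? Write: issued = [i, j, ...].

issued = [0, 1]

(0) want 1×ALU +2rd +1wr — yes → AL0|MU2|ME1|BR1|rd2|wr3
(1) want 1×MEM +2rd +0wr — yes → AL0|MU2|ME0|BR1|rd0|wr3
(2) want 1×ALU +2rd +1wr — FU → AL0|MU2|ME0|BR1|rd0|wr3
(3) want 1×MEM +1rd +1wr — FU → AL0|MU2|ME0|BR1|rd0|wr3
(4) want 1×MUL +2rd +1wr — RD_PORT → AL0|MU2|ME0|BR1|rd0|wr3
(5) want 1×MEM +2rd +0wr — FU → AL0|MU2|ME0|BR1|rd0|wr3
(6) want 1×MUL +2rd +1wr — RD_PORT → AL0|MU2|ME0|BR1|rd0|wr3
(7) want 1×ALU +2rd +1wr — FU → AL0|MU2|ME0|BR1|rd0|wr3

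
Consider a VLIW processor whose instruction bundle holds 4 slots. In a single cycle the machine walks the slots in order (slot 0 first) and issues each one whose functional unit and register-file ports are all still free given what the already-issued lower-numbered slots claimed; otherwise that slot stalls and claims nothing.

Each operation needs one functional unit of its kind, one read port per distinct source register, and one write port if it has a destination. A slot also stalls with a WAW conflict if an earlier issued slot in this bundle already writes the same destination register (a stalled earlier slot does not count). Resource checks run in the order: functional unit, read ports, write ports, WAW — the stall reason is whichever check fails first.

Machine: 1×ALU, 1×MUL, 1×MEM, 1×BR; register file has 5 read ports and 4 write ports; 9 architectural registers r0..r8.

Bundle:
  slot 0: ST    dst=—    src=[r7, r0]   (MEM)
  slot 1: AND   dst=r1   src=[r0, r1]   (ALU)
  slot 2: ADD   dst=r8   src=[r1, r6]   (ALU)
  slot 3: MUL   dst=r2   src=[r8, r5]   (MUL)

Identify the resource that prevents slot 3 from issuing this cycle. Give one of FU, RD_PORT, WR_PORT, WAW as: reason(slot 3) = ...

[0] MEM needs rd=2 wr=0: ok; after: ALU=1 MUL=1 MEM=0 BR=1, R=3, W=4
[1] ALU needs rd=2 wr=1: ok; after: ALU=0 MUL=1 MEM=0 BR=1, R=1, W=3
[2] ALU needs rd=2 wr=1: FU; after: ALU=0 MUL=1 MEM=0 BR=1, R=1, W=3
[3] MUL needs rd=2 wr=1: RD_PORT; after: ALU=0 MUL=1 MEM=0 BR=1, R=1, W=3

reason(slot 3) = RD_PORT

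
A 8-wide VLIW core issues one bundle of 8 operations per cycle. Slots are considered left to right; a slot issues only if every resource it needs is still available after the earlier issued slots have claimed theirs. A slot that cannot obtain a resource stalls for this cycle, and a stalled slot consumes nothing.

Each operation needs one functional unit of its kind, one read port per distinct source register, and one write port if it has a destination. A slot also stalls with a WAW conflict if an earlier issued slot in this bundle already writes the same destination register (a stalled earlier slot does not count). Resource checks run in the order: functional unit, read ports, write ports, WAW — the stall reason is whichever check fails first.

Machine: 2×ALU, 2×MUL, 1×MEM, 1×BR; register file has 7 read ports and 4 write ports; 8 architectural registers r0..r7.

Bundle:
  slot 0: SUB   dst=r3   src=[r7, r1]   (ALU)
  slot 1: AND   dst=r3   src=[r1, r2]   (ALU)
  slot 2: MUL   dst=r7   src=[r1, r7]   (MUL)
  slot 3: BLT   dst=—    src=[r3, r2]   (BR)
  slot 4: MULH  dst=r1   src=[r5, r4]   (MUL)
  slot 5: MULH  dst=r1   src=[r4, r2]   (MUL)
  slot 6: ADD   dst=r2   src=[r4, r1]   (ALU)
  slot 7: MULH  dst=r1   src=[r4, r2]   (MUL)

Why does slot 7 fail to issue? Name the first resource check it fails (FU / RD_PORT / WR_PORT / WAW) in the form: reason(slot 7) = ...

reason(slot 7) = RD_PORT

(0) want 1×ALU +2rd +1wr — yes → AL1|MU2|ME1|BR1|rd5|wr3
(1) want 1×ALU +2rd +1wr — WAW → AL1|MU2|ME1|BR1|rd5|wr3
(2) want 1×MUL +2rd +1wr — yes → AL1|MU1|ME1|BR1|rd3|wr2
(3) want 1×BR +2rd +0wr — yes → AL1|MU1|ME1|BR0|rd1|wr2
(4) want 1×MUL +2rd +1wr — RD_PORT → AL1|MU1|ME1|BR0|rd1|wr2
(5) want 1×MUL +2rd +1wr — RD_PORT → AL1|MU1|ME1|BR0|rd1|wr2
(6) want 1×ALU +2rd +1wr — RD_PORT → AL1|MU1|ME1|BR0|rd1|wr2
(7) want 1×MUL +2rd +1wr — RD_PORT → AL1|MU1|ME1|BR0|rd1|wr2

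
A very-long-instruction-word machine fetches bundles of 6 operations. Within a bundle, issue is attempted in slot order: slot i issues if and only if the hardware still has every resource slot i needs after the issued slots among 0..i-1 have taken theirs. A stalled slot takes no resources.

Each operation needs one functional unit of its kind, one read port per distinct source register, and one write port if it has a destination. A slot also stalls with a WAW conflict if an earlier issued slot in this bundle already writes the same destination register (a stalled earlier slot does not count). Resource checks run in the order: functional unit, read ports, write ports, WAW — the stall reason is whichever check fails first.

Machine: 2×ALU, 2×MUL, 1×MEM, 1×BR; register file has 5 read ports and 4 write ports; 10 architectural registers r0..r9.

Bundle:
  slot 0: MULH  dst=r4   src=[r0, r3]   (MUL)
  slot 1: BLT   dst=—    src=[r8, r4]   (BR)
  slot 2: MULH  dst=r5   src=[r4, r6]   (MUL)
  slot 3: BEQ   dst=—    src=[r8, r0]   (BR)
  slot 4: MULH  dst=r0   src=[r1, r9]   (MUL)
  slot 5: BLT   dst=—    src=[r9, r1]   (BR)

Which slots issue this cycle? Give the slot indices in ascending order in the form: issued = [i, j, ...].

[0] MUL needs rd=2 wr=1: ok; after: ALU=2 MUL=1 MEM=1 BR=1, R=3, W=3
[1] BR needs rd=2 wr=0: ok; after: ALU=2 MUL=1 MEM=1 BR=0, R=1, W=3
[2] MUL needs rd=2 wr=1: RD_PORT; after: ALU=2 MUL=1 MEM=1 BR=0, R=1, W=3
[3] BR needs rd=2 wr=0: FU; after: ALU=2 MUL=1 MEM=1 BR=0, R=1, W=3
[4] MUL needs rd=2 wr=1: RD_PORT; after: ALU=2 MUL=1 MEM=1 BR=0, R=1, W=3
[5] BR needs rd=2 wr=0: FU; after: ALU=2 MUL=1 MEM=1 BR=0, R=1, W=3

issued = [0, 1]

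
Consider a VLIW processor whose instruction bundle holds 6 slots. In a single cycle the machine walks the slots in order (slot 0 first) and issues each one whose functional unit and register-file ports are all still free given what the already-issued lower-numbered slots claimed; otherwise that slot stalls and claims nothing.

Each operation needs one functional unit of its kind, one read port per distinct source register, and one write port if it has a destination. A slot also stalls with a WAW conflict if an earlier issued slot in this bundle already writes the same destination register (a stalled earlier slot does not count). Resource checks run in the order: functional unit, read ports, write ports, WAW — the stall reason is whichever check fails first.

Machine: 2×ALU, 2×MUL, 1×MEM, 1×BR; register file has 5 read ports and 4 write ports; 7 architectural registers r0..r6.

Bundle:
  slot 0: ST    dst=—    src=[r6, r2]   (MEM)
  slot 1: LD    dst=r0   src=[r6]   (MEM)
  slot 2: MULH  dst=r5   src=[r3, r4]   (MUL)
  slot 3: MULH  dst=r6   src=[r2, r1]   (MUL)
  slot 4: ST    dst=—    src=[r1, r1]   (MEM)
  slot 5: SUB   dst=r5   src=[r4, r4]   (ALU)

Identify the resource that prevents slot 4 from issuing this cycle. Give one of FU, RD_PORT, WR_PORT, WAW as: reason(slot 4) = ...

[0] MEM needs rd=2 wr=0: ok; after: ALU=2 MUL=2 MEM=0 BR=1, R=3, W=4
[1] MEM needs rd=1 wr=1: FU; after: ALU=2 MUL=2 MEM=0 BR=1, R=3, W=4
[2] MUL needs rd=2 wr=1: ok; after: ALU=2 MUL=1 MEM=0 BR=1, R=1, W=3
[3] MUL needs rd=2 wr=1: RD_PORT; after: ALU=2 MUL=1 MEM=0 BR=1, R=1, W=3
[4] MEM needs rd=1 wr=0: FU; after: ALU=2 MUL=1 MEM=0 BR=1, R=1, W=3
[5] ALU needs rd=1 wr=1: WAW; after: ALU=2 MUL=1 MEM=0 BR=1, R=1, W=3

reason(slot 4) = FU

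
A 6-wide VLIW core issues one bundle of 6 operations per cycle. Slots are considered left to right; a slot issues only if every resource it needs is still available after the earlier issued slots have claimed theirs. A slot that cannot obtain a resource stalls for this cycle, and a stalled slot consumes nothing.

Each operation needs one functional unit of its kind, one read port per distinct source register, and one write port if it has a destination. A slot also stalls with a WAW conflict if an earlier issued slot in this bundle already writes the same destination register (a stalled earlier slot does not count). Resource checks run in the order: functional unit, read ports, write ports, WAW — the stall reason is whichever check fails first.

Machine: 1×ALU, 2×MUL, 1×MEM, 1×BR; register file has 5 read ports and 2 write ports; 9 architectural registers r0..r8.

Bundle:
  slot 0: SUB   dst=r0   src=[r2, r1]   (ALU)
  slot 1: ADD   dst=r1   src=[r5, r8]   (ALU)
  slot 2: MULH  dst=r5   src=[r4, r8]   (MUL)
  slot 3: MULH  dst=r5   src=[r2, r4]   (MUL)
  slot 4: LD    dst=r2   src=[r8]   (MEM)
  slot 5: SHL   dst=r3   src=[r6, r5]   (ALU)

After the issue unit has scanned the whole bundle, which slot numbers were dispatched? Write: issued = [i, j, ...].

issued = [0, 2]

  0. ALU→r0 ⇒ go  {0A/2Mu/1Ld/1B | 3r 1w}
  1. ALU→r1 ⇒ no(FU)  {0A/2Mu/1Ld/1B | 3r 1w}
  2. MUL→r5 ⇒ go  {0A/1Mu/1Ld/1B | 1r 0w}
  3. MUL→r5 ⇒ no(RD_PORT)  {0A/1Mu/1Ld/1B | 1r 0w}
  4. MEM→r2 ⇒ no(WR_PORT)  {0A/1Mu/1Ld/1B | 1r 0w}
  5. ALU→r3 ⇒ no(FU)  {0A/1Mu/1Ld/1B | 1r 0w}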